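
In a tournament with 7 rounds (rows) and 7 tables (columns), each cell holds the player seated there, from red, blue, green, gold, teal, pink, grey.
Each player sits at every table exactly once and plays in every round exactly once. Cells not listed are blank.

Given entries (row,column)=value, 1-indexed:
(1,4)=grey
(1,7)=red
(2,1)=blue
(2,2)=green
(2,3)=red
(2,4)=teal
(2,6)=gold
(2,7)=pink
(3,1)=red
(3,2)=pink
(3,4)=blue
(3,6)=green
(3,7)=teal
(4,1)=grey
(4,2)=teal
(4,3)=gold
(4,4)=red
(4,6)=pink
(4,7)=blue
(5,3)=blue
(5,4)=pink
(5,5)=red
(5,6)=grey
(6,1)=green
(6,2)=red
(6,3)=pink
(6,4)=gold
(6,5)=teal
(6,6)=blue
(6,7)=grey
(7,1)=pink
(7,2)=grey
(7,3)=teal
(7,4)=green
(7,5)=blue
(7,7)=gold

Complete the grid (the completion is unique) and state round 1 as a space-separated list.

Round 1, table 3: round 1 has {red, grey} and table 3 has {red, blue, gold, teal, pink}, leaving only green.
Round 1, table 6: round 1 has {red, green, grey} and table 6 has {blue, green, gold, pink, grey}, leaving only teal.
Round 1, table 1: round 1 has {red, green, teal, grey} and table 1 has {red, blue, green, pink, grey}, leaving only gold.
Round 1, table 2: round 1 has {red, green, gold, teal, grey} and table 2 has {red, green, teal, pink, grey}, leaving only blue.
Round 1, table 5: round 1 has {red, blue, green, gold, teal, grey} and table 5 has {red, blue, teal}, leaving only pink.
So round 1 reads: gold blue green grey pink teal red.

gold blue green grey pink teal red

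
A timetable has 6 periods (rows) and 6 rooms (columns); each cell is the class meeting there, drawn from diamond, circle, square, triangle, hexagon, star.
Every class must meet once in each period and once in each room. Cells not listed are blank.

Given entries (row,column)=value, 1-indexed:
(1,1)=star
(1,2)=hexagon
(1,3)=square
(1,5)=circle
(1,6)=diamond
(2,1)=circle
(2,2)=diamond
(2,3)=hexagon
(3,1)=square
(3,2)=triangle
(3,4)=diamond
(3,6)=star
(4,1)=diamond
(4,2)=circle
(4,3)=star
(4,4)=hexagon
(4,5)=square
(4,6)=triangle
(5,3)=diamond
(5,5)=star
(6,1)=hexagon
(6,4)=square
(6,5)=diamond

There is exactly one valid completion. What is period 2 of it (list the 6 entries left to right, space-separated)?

Period 2, room 5: period 2 has {diamond, circle, hexagon} and room 5 has {diamond, circle, square, star}, leaving only triangle.
Period 2, room 4: period 2 has {diamond, circle, triangle, hexagon} and room 4 has {diamond, square, hexagon}, leaving only star.
Period 2, room 6: period 2 has {diamond, circle, triangle, hexagon, star} and room 6 has {diamond, triangle, star}, leaving only square.
So period 2 reads: circle diamond hexagon star triangle square.

circle diamond hexagon star triangle square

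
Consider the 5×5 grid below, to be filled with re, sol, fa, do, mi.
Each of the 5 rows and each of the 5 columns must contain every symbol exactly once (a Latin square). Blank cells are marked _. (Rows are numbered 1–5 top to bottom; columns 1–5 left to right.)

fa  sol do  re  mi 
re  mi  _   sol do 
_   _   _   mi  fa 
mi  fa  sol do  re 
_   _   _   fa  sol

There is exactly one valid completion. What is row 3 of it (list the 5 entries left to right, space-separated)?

sol do re mi fa

Row 3, column 3: row 3 has {fa, mi} and column 3 has {sol, do}, leaving only re.
Row 3, column 2: row 3 has {re, fa, mi} and column 2 has {sol, fa, mi}, leaving only do.
Row 3, column 1: row 3 has {re, fa, do, mi} and column 1 has {re, fa, mi}, leaving only sol.
So row 3 reads: sol do re mi fa.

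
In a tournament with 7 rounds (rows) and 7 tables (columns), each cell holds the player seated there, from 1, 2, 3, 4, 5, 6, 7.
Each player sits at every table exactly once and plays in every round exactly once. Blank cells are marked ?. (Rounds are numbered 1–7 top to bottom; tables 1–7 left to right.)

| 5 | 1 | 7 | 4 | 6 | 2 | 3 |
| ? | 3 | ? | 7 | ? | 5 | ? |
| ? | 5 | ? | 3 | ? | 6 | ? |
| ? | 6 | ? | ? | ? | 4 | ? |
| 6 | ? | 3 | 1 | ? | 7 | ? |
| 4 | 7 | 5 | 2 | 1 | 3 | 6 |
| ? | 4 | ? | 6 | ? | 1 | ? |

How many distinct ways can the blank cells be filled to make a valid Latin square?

Round 2, table 1: eliminating its round and table leaves {1, 2}.
Round 2, table 3: eliminating its round and table leaves {1, 2, 4, 6}.
Round 2, table 5: eliminating its round and table leaves {2, 4}.
Round 2, table 7: eliminating its round and table leaves {1, 2, 4}.
Round 3, table 1: eliminating its round and table leaves {1, 2, 7}.
Round 3, table 3: eliminating its round and table leaves {1, 2, 4}.
Round 3, table 5: eliminating its round and table leaves {2, 4, 7}.
Round 3, table 7: eliminating its round and table leaves {1, 2, 4, 7}.
Round 4, table 1: eliminating its round and table leaves {1, 2, 3, 7}.
Round 4, table 3: eliminating its round and table leaves {1, 2}.
Round 4, table 4: eliminating its round and table leaves {5}.
Round 4, table 5: eliminating its round and table leaves {2, 3, 5, 7}.
Round 4, table 7: eliminating its round and table leaves {1, 2, 5, 7}.
Round 5, table 2: eliminating its round and table leaves {2}.
Round 5, table 5: eliminating its round and table leaves {2, 4, 5}.
Round 5, table 7: eliminating its round and table leaves {2, 4, 5}.
Round 7, table 1: eliminating its round and table leaves {2, 3, 7}.
Round 7, table 3: eliminating its round and table leaves {2}.
Round 7, table 5: eliminating its round and table leaves {2, 3, 5, 7}.
Round 7, table 7: eliminating its round and table leaves {2, 5, 7}.
Enumerating the assignments across these blanks that avoid any round or table repeat gives 6 completions.

6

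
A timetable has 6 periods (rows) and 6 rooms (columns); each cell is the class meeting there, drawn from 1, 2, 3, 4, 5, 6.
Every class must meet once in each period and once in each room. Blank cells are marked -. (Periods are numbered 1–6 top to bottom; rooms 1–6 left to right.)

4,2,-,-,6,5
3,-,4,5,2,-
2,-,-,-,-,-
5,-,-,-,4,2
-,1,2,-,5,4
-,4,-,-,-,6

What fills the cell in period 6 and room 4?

2

Period 2, room 2: period 2 has {2, 3, 4, 5} and room 2 has {1, 2, 4}, leaving only 6.
Period 2, room 6: period 2 has {2, 3, 4, 5, 6} and room 6 has {2, 4, 5, 6}, leaving only 1.
Period 3, room 6: period 3 has {2} and room 6 has {1, 2, 4, 5, 6}, leaving only 3.
Period 3, room 2: period 3 has {2, 3} and room 2 has {1, 2, 4, 6}, leaving only 5.
Period 3, room 5: period 3 has {2, 3, 5} and room 5 has {2, 4, 5, 6}, leaving only 1.
Period 3, room 3: period 3 has {1, 2, 3, 5} and room 3 has {2, 4}, leaving only 6.
Period 3, room 4: period 3 has {1, 2, 3, 5, 6} and room 4 has {5}, leaving only 4.
Period 4, room 2: period 4 has {2, 4, 5} and room 2 has {1, 2, 4, 5, 6}, leaving only 3.
Period 4, room 3: period 4 has {2, 3, 4, 5} and room 3 has {2, 4, 6}, leaving only 1.
Period 1, room 3: period 1 has {2, 4, 5, 6} and room 3 has {1, 2, 4, 6}, leaving only 3.
Period 1, room 4: period 1 has {2, 3, 4, 5, 6} and room 4 has {4, 5}, leaving only 1.
Period 4, room 4: period 4 has {1, 2, 3, 4, 5} and room 4 has {1, 4, 5}, leaving only 6.
Period 5, room 1: period 5 has {1, 2, 4, 5} and room 1 has {2, 3, 4, 5}, leaving only 6.
Period 5, room 4: period 5 has {1, 2, 4, 5, 6} and room 4 has {1, 4, 5, 6}, leaving only 3.
Period 6 already has {4, 6} and room 4 already has {1, 3, 4, 5, 6}, so period 6, room 4 must be 2.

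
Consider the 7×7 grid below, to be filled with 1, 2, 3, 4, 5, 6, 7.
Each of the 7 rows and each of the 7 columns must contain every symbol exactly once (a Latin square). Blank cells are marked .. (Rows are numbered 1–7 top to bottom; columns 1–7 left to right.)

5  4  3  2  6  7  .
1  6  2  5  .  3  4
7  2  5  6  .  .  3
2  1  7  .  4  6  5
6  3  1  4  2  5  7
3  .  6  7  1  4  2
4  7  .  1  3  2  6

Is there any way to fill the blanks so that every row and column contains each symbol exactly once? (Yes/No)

Row 3, column 5: row 3 together with column 5 already contain {1, 2, 3, 4, 5, 6, 7} — every symbol — so nothing can go there. The grid has no valid completion.

No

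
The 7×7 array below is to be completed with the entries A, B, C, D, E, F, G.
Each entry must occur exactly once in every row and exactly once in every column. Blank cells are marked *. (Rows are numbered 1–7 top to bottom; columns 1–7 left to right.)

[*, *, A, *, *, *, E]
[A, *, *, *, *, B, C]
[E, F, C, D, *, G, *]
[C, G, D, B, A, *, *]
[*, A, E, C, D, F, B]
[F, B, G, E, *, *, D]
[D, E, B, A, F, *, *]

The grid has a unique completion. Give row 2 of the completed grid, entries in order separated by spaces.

Row 2, column 2: row 2 has {A, B, C} and column 2 has {A, B, E, F, G}, leaving only D.
Row 2, column 3: row 2 has {A, B, C, D} and column 3 has {A, B, C, D, E, G}, leaving only F.
Row 2, column 4: row 2 has {A, B, C, D, F} and column 4 has {A, B, C, D, E}, leaving only G.
Row 2, column 5: row 2 has {A, B, C, D, F, G} and column 5 has {A, D, F}, leaving only E.
So row 2 reads: A D F G E B C.

A D F G E B C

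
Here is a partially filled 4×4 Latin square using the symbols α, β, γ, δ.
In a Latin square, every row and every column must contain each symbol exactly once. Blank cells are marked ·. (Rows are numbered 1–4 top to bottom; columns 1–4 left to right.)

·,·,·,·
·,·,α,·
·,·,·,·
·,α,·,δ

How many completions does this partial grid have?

Row 1, column 1: eliminating its row and column leaves {α, β, γ, δ}.
Row 1, column 2: eliminating its row and column leaves {β, γ, δ}.
Row 1, column 3: eliminating its row and column leaves {β, γ, δ}.
Row 1, column 4: eliminating its row and column leaves {α, β, γ}.
Row 2, column 1: eliminating its row and column leaves {β, γ, δ}.
Row 2, column 2: eliminating its row and column leaves {β, γ, δ}.
Row 2, column 4: eliminating its row and column leaves {β, γ}.
Row 3, column 1: eliminating its row and column leaves {α, β, γ, δ}.
Row 3, column 2: eliminating its row and column leaves {β, γ, δ}.
Row 3, column 3: eliminating its row and column leaves {β, γ, δ}.
Row 3, column 4: eliminating its row and column leaves {α, β, γ}.
Row 4, column 1: eliminating its row and column leaves {β, γ}.
Row 4, column 3: eliminating its row and column leaves {β, γ}.
Enumerating the assignments across these blanks that avoid any row or column repeat gives 16 completions.

16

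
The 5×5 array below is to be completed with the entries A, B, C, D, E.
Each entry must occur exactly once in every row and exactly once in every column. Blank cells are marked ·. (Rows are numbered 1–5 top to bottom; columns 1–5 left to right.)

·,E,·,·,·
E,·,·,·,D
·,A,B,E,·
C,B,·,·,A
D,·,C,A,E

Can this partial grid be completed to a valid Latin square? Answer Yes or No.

Row 3, column 1: row 3 together with column 1 already contain {A, B, C, D, E} — every symbol — so nothing can go there. The grid has no valid completion.

No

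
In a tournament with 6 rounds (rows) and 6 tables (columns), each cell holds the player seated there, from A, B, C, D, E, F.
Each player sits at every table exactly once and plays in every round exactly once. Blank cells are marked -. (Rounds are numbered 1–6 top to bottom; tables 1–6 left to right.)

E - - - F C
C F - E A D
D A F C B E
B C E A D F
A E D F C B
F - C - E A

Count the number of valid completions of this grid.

Round 1, table 2: eliminating its round and table leaves {B, D}.
Round 1, table 3: eliminating its round and table leaves {A, B}.
Round 1, table 4: eliminating its round and table leaves {B, D}.
Round 2, table 3: eliminating its round and table leaves {B}.
Round 6, table 2: eliminating its round and table leaves {B, D}.
Round 6, table 4: eliminating its round and table leaves {B, D}.
Enumerating the assignments across these blanks that avoid any round or table repeat gives 2 completions.

2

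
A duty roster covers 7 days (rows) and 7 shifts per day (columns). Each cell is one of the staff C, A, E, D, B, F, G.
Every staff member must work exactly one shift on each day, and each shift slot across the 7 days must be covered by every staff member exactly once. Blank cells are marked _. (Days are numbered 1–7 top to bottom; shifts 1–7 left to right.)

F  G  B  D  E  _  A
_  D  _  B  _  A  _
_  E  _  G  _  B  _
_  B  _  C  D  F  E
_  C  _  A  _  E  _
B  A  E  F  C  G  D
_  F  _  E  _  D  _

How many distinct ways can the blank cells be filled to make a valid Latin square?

9

Day 1, shift 6: eliminating its day and shift leaves {C}.
Day 2, shift 1: eliminating its day and shift leaves {C, E, G}.
Day 2, shift 3: eliminating its day and shift leaves {C, F, G}.
Day 2, shift 5: eliminating its day and shift leaves {F, G}.
Day 2, shift 7: eliminating its day and shift leaves {C, F, G}.
Day 3, shift 1: eliminating its day and shift leaves {C, A, D}.
Day 3, shift 3: eliminating its day and shift leaves {C, A, D, F}.
Day 3, shift 5: eliminating its day and shift leaves {A, F}.
Day 3, shift 7: eliminating its day and shift leaves {C, F}.
Day 4, shift 1: eliminating its day and shift leaves {A, G}.
Day 4, shift 3: eliminating its day and shift leaves {A, G}.
Day 5, shift 1: eliminating its day and shift leaves {D, G}.
Day 5, shift 3: eliminating its day and shift leaves {D, F, G}.
Day 5, shift 5: eliminating its day and shift leaves {B, F, G}.
Day 5, shift 7: eliminating its day and shift leaves {B, F, G}.
Day 7, shift 1: eliminating its day and shift leaves {C, A, G}.
Day 7, shift 3: eliminating its day and shift leaves {C, A, G}.
Day 7, shift 5: eliminating its day and shift leaves {A, B, G}.
Day 7, shift 7: eliminating its day and shift leaves {C, B, G}.
Enumerating the assignments across these blanks that avoid any day or shift repeat gives 9 completions.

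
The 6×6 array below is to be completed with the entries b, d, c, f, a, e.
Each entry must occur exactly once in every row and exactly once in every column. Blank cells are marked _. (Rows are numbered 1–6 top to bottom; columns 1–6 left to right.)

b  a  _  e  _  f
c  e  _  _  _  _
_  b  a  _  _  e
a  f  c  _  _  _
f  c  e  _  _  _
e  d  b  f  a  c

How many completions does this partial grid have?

4

Row 1, column 3: eliminating its row and column leaves {d}.
Row 1, column 5: eliminating its row and column leaves {d, c}.
Row 2, column 3: eliminating its row and column leaves {d, f}.
Row 2, column 4: eliminating its row and column leaves {b, d, a}.
Row 2, column 5: eliminating its row and column leaves {b, d, f}.
Row 2, column 6: eliminating its row and column leaves {b, d, a}.
Row 3, column 1: eliminating its row and column leaves {d}.
Row 3, column 4: eliminating its row and column leaves {d, c}.
Row 3, column 5: eliminating its row and column leaves {d, c, f}.
Row 4, column 4: eliminating its row and column leaves {b, d}.
Row 4, column 5: eliminating its row and column leaves {b, d, e}.
Row 4, column 6: eliminating its row and column leaves {b, d}.
Row 5, column 4: eliminating its row and column leaves {b, d, a}.
Row 5, column 5: eliminating its row and column leaves {b, d}.
Row 5, column 6: eliminating its row and column leaves {b, d, a}.
Enumerating the assignments across these blanks that avoid any row or column repeat gives 4 completions.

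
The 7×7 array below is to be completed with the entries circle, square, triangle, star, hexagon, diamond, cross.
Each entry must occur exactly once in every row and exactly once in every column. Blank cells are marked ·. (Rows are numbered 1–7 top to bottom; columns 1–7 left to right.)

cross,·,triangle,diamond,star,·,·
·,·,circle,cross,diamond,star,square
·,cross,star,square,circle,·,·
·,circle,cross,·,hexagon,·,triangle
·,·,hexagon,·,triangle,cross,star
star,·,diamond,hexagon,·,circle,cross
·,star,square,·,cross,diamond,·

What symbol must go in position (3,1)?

hexagon

Row 4, column 4: row 4 has {circle, triangle, hexagon, cross} and column 4 has {square, hexagon, diamond, cross}, leaving only star.
Row 4, column 6: row 4 has {circle, triangle, star, hexagon, cross} and column 6 has {circle, star, diamond, cross}, leaving only square.
Row 1, column 6: row 1 has {triangle, star, diamond, cross} and column 6 has {circle, square, star, diamond, cross}, leaving only hexagon.
Row 1, column 2: row 1 has {triangle, star, hexagon, diamond, cross} and column 2 has {circle, star, cross}, leaving only square.
Row 1, column 7: row 1 has {square, triangle, star, hexagon, diamond, cross} and column 7 has {square, triangle, star, cross}, leaving only circle.
Row 3, column 6: row 3 has {circle, square, star, cross} and column 6 has {circle, square, star, hexagon, diamond, cross}, leaving only triangle.
Row 4, column 1: row 4 has {circle, square, triangle, star, hexagon, cross} and column 1 has {star, cross}, leaving only diamond.
Row 3 already has {circle, square, triangle, star, cross} and column 1 already has {star, diamond, cross}, so row 3, column 1 must be hexagon.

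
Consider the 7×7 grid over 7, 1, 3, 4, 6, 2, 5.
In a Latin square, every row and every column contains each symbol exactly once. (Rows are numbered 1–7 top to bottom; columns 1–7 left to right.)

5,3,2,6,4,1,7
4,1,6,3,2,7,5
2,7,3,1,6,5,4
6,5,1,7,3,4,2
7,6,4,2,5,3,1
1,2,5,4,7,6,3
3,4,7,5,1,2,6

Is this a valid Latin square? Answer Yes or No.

Yes

Each row is a permutation of the 7 symbols, and so is each column.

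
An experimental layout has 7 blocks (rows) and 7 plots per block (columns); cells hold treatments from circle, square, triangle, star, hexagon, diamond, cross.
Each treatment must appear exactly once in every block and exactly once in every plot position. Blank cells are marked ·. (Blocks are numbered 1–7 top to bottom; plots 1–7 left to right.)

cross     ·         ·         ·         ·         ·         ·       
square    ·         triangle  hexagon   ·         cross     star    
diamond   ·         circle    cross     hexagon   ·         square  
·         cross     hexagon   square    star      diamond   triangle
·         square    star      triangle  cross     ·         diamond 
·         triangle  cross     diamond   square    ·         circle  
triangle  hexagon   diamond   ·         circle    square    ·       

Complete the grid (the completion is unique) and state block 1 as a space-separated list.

Block 1, plot 3: block 1 has {cross} and plot 3 has {circle, triangle, star, hexagon, diamond, cross}, leaving only square.
Block 1, plot 7: block 1 has {square, cross} and plot 7 has {circle, square, triangle, star, diamond}, leaving only hexagon.
Block 2, plot 5: block 2 has {square, triangle, star, hexagon, cross} and plot 5 has {circle, square, star, hexagon, cross}, leaving only diamond.
Block 1, plot 5: block 1 has {square, hexagon, cross} and plot 5 has {circle, square, star, hexagon, diamond, cross}, leaving only triangle.
Block 2, plot 2: block 2 has {square, triangle, star, hexagon, diamond, cross} and plot 2 has {square, triangle, hexagon, cross}, leaving only circle.
Block 3, plot 2: block 3 has {circle, square, hexagon, diamond, cross} and plot 2 has {circle, square, triangle, hexagon, cross}, leaving only star.
Block 1, plot 2: block 1 has {square, triangle, hexagon, cross} and plot 2 has {circle, square, triangle, star, hexagon, cross}, leaving only diamond.
Block 3, plot 6: block 3 has {circle, square, star, hexagon, diamond, cross} and plot 6 has {square, diamond, cross}, leaving only triangle.
Block 4, plot 1: block 4 has {square, triangle, star, hexagon, diamond, cross} and plot 1 has {square, triangle, diamond, cross}, leaving only circle.
Block 5, plot 1: block 5 has {square, triangle, star, diamond, cross} and plot 1 has {circle, square, triangle, diamond, cross}, leaving only hexagon.
Block 5, plot 6: block 5 has {square, triangle, star, hexagon, diamond, cross} and plot 6 has {square, triangle, diamond, cross}, leaving only circle.
Block 1, plot 6: block 1 has {square, triangle, hexagon, diamond, cross} and plot 6 has {circle, square, triangle, diamond, cross}, leaving only star.
Block 1, plot 4: block 1 has {square, triangle, star, hexagon, diamond, cross} and plot 4 has {square, triangle, hexagon, diamond, cross}, leaving only circle.
So block 1 reads: cross diamond square circle triangle star hexagon.

cross diamond square circle triangle star hexagon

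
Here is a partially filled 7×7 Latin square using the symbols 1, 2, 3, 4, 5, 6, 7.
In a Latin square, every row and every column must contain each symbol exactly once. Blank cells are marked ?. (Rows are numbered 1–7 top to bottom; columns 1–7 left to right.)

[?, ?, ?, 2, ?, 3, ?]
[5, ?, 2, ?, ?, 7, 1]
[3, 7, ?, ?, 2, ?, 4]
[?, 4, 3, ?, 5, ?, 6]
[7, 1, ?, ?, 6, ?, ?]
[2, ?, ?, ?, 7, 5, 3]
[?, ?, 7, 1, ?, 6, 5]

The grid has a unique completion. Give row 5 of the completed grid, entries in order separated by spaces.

Row 5, column 7: row 5 has {1, 6, 7} and column 7 has {1, 3, 4, 5, 6}, leaving only 2.
Row 5, column 6: row 5 has {1, 2, 6, 7} and column 6 has {3, 5, 6, 7}, leaving only 4.
Row 5, column 3: row 5 has {1, 2, 4, 6, 7} and column 3 has {2, 3, 7}, leaving only 5.
Row 5, column 4: row 5 has {1, 2, 4, 5, 6, 7} and column 4 has {1, 2}, leaving only 3.
So row 5 reads: 7 1 5 3 6 4 2.

7 1 5 3 6 4 2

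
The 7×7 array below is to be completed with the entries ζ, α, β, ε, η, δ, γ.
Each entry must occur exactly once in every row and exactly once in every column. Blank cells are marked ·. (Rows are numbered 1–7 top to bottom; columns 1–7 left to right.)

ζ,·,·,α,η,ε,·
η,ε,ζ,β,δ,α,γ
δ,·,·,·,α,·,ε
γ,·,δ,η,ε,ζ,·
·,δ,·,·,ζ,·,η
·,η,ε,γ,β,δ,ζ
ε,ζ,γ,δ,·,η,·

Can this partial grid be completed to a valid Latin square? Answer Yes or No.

Row 7, column 5: row 7 together with column 5 already contain {ζ, α, β, ε, η, δ, γ} — every symbol — so nothing can go there. The grid has no valid completion.

No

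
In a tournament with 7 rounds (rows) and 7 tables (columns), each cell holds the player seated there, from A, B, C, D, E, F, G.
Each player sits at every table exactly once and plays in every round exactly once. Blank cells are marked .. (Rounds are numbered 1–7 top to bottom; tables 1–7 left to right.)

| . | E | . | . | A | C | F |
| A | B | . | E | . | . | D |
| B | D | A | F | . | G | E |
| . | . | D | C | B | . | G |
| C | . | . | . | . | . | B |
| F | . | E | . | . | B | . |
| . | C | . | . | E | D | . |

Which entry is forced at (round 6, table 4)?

Round 2, table 6: round 2 has {A, B, D, E} and table 6 has {B, C, D, G}, leaving only F.
Round 3, table 5: round 3 has {A, B, D, E, F, G} and table 5 has {A, B, E}, leaving only C.
Round 2, table 5: round 2 has {A, B, D, E, F} and table 5 has {A, B, C, E}, leaving only G.
Round 2, table 3: round 2 has {A, B, D, E, F, G} and table 3 has {A, D, E}, leaving only C.
Round 4, table 1: round 4 has {B, C, D, G} and table 1 has {A, B, C, F}, leaving only E.
Round 4, table 6: round 4 has {B, C, D, E, G} and table 6 has {B, C, D, F, G}, leaving only A.
Round 4, table 2: round 4 has {A, B, C, D, E, G} and table 2 has {B, C, D, E}, leaving only F.
Round 5, table 6: round 5 has {B, C} and table 6 has {A, B, C, D, F, G}, leaving only E.
Round 6, table 5: round 6 has {B, E, F} and table 5 has {A, B, C, E, G}, leaving only D.
Round 5, table 5: round 5 has {B, C, E} and table 5 has {A, B, C, D, E, G}, leaving only F.
Round 5, table 3: round 5 has {B, C, E, F} and table 3 has {A, C, D, E}, leaving only G.
Round 1, table 3: round 1 has {A, C, E, F} and table 3 has {A, C, D, E, G}, leaving only B.
Round 5, table 2: round 5 has {B, C, E, F, G} and table 2 has {B, C, D, E, F}, leaving only A.
Round 5, table 4: round 5 has {A, B, C, E, F, G} and table 4 has {C, E, F}, leaving only D.
Round 1, table 4: round 1 has {A, B, C, E, F} and table 4 has {C, D, E, F}, leaving only G.
Round 6 already has {B, D, E, F} and table 4 already has {C, D, E, F, G}, so round 6, table 4 must be A.

A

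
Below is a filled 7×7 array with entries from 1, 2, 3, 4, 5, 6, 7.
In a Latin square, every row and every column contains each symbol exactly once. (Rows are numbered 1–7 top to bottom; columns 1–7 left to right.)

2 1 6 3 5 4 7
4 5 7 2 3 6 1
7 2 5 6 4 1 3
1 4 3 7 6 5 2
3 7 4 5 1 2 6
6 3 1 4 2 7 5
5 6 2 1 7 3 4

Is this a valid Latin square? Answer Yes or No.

Each row is a permutation of the 7 symbols, and so is each column.

Yes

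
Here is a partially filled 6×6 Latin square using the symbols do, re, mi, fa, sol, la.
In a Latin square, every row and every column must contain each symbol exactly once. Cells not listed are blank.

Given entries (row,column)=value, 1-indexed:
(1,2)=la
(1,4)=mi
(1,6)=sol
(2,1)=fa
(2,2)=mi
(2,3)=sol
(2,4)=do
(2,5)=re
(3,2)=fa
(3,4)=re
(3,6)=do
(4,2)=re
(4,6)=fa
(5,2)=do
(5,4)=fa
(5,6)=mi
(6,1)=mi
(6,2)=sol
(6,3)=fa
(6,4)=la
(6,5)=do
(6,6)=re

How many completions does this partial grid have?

4

Row 1, column 1: eliminating its row and column leaves {do, re}.
Row 1, column 3: eliminating its row and column leaves {do, re}.
Row 1, column 5: eliminating its row and column leaves {fa}.
Row 2, column 6: eliminating its row and column leaves {la}.
Row 3, column 1: eliminating its row and column leaves {sol, la}.
Row 3, column 3: eliminating its row and column leaves {mi, la}.
Row 3, column 5: eliminating its row and column leaves {mi, sol, la}.
Row 4, column 1: eliminating its row and column leaves {do, sol, la}.
Row 4, column 3: eliminating its row and column leaves {do, mi, la}.
Row 4, column 4: eliminating its row and column leaves {sol}.
Row 4, column 5: eliminating its row and column leaves {mi, sol, la}.
Row 5, column 1: eliminating its row and column leaves {re, sol, la}.
Row 5, column 3: eliminating its row and column leaves {re, la}.
Row 5, column 5: eliminating its row and column leaves {sol, la}.
Enumerating the assignments across these blanks that avoid any row or column repeat gives 4 completions.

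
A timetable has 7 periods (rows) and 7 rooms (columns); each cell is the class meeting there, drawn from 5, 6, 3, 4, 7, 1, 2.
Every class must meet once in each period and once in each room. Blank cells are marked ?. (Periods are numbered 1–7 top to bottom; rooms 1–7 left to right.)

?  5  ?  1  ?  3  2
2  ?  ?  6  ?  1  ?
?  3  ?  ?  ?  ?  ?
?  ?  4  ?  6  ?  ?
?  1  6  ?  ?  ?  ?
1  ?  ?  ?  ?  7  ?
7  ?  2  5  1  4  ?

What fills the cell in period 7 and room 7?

Period 1, room 3: period 1 has {5, 3, 1, 2} and room 3 has {6, 4, 2}, leaving only 7.
Period 1, room 5: period 1 has {5, 3, 7, 1, 2} and room 5 has {6, 1}, leaving only 4.
Period 1, room 1: period 1 has {5, 3, 4, 7, 1, 2} and room 1 has {7, 1, 2}, leaving only 6.
Period 7, room 2: period 7 has {5, 4, 7, 1, 2} and room 2 has {5, 3, 1}, leaving only 6.
Period 7 already has {5, 6, 4, 7, 1, 2} and room 7 already has {2}, so period 7, room 7 must be 3.

3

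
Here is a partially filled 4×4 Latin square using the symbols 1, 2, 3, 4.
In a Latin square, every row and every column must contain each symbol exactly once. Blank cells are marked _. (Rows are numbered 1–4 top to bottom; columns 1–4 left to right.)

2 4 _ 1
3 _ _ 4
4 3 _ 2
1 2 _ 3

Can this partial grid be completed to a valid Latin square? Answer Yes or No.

Yes

No row or column among the givens repeats a symbol, and propagating forced cells runs into no contradiction.
One valid completion exists (for instance, 2 4 3 1 / 3 1 2 4 / 4 3 1 2 / 1 2 4 3).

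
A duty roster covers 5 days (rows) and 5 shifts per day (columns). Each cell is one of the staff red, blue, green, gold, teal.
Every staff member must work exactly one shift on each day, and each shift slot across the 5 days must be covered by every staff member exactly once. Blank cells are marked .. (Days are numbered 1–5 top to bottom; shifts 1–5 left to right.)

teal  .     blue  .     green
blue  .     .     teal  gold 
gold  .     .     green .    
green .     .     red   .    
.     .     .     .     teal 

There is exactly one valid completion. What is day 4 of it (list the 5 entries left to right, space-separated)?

green teal gold red blue

Day 4, shift 5: day 4 has {red, green} and shift 5 has {green, gold, teal}, leaving only blue.
Day 1, shift 4: day 1 has {blue, green, teal} and shift 4 has {red, green, teal}, leaving only gold.
Day 1, shift 2: day 1 has {blue, green, gold, teal} and shift 2 has {}, leaving only red.
Day 2, shift 2: day 2 has {blue, gold, teal} and shift 2 has {red}, leaving only green.
Day 2, shift 3: day 2 has {blue, green, gold, teal} and shift 3 has {blue}, leaving only red.
Day 3, shift 3: day 3 has {green, gold} and shift 3 has {red, blue}, leaving only teal.
Day 4, shift 3: day 4 has {red, blue, green} and shift 3 has {red, blue, teal}, leaving only gold.
Day 4, shift 2: day 4 has {red, blue, green, gold} and shift 2 has {red, green}, leaving only teal.
So day 4 reads: green teal gold red blue.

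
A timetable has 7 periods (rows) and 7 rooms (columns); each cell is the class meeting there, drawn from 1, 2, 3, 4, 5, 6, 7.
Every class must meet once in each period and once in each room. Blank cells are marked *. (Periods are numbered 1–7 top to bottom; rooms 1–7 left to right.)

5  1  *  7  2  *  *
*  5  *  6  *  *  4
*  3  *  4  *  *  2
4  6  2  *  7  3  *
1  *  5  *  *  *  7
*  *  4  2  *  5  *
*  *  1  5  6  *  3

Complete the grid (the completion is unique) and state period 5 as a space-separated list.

1 2 5 3 4 6 7

Period 5, room 4: period 5 has {1, 5, 7} and room 4 has {2, 4, 5, 6, 7}, leaving only 3.
Period 5, room 5: period 5 has {1, 3, 5, 7} and room 5 has {2, 6, 7}, leaving only 4.
Period 5, room 2: period 5 has {1, 3, 4, 5, 7} and room 2 has {1, 3, 5, 6}, leaving only 2.
Period 5, room 6: period 5 has {1, 2, 3, 4, 5, 7} and room 6 has {3, 5}, leaving only 6.
So period 5 reads: 1 2 5 3 4 6 7.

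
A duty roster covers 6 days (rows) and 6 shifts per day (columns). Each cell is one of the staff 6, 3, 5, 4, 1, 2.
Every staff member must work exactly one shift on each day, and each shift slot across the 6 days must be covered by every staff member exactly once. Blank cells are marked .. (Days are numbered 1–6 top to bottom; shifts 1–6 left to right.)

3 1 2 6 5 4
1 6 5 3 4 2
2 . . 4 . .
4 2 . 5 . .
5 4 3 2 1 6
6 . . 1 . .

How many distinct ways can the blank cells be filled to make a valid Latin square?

Day 3, shift 2: eliminating its day and shift leaves {3, 5}.
Day 3, shift 3: eliminating its day and shift leaves {6, 1}.
Day 3, shift 5: eliminating its day and shift leaves {6, 3}.
Day 3, shift 6: eliminating its day and shift leaves {3, 5, 1}.
Day 4, shift 3: eliminating its day and shift leaves {6, 1}.
Day 4, shift 5: eliminating its day and shift leaves {6, 3}.
Day 4, shift 6: eliminating its day and shift leaves {3, 1}.
Day 6, shift 2: eliminating its day and shift leaves {3, 5}.
Day 6, shift 3: eliminating its day and shift leaves {4}.
Day 6, shift 5: eliminating its day and shift leaves {3, 2}.
Day 6, shift 6: eliminating its day and shift leaves {3, 5}.
Enumerating the assignments across these blanks that avoid any day or shift repeat gives 3 completions.

3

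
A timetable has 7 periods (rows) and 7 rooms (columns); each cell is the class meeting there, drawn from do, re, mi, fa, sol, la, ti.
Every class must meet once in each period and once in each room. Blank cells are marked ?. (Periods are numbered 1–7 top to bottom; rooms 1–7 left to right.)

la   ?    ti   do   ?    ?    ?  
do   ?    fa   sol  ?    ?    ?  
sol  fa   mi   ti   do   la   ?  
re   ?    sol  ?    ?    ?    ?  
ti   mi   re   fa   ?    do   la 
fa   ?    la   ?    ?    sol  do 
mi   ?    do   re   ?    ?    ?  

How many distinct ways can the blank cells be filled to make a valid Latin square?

Period 1, room 2: eliminating its period and room leaves {re, sol}.
Period 1, room 5: eliminating its period and room leaves {re, mi, fa, sol}.
Period 1, room 6: eliminating its period and room leaves {re, mi, fa}.
Period 1, room 7: eliminating its period and room leaves {re, mi, fa, sol}.
Period 2, room 2: eliminating its period and room leaves {re, la, ti}.
Period 2, room 5: eliminating its period and room leaves {re, mi, la, ti}.
Period 2, room 6: eliminating its period and room leaves {re, mi, ti}.
Period 2, room 7: eliminating its period and room leaves {re, mi, ti}.
Period 3, room 7: eliminating its period and room leaves {re}.
Period 4, room 2: eliminating its period and room leaves {do, la, ti}.
Period 4, room 4: eliminating its period and room leaves {mi, la}.
Period 4, room 5: eliminating its period and room leaves {mi, fa, la, ti}.
Period 4, room 6: eliminating its period and room leaves {mi, fa, ti}.
Period 4, room 7: eliminating its period and room leaves {mi, fa, ti}.
Period 5, room 5: eliminating its period and room leaves {sol}.
Period 6, room 2: eliminating its period and room leaves {re, ti}.
Period 6, room 4: eliminating its period and room leaves {mi}.
Period 6, room 5: eliminating its period and room leaves {re, mi, ti}.
Period 7, room 2: eliminating its period and room leaves {sol, la, ti}.
Period 7, room 5: eliminating its period and room leaves {fa, sol, la, ti}.
Period 7, room 6: eliminating its period and room leaves {fa, ti}.
Period 7, room 7: eliminating its period and room leaves {fa, sol, ti}.
Enumerating the assignments across these blanks that avoid any period or room repeat gives 13 completions.

13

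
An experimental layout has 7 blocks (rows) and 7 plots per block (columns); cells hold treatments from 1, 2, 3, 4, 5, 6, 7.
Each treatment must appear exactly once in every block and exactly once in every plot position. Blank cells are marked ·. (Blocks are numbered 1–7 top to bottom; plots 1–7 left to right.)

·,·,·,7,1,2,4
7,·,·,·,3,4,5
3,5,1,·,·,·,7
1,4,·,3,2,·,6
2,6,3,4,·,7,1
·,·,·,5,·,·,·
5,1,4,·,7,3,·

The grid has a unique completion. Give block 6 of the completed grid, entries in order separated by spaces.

Block 1, plot 1: block 1 has {1, 2, 4, 7} and plot 1 has {1, 2, 3, 5, 7}, leaving only 6.
Block 6, plot 1: block 6 has {5} and plot 1 has {1, 2, 3, 5, 6, 7}, leaving only 4.
Block 6, plot 5: block 6 has {4, 5} and plot 5 has {1, 2, 3, 7}, leaving only 6.
Block 6, plot 6: block 6 has {4, 5, 6} and plot 6 has {2, 3, 4, 7}, leaving only 1.
Block 1, plot 2: block 1 has {1, 2, 4, 6, 7} and plot 2 has {1, 4, 5, 6}, leaving only 3.
Block 1, plot 3: block 1 has {1, 2, 3, 4, 6, 7} and plot 3 has {1, 3, 4}, leaving only 5.
Block 2, plot 2: block 2 has {3, 4, 5, 7} and plot 2 has {1, 3, 4, 5, 6}, leaving only 2.
Block 6, plot 2: block 6 has {1, 4, 5, 6} and plot 2 has {1, 2, 3, 4, 5, 6}, leaving only 7.
Block 6, plot 3: block 6 has {1, 4, 5, 6, 7} and plot 3 has {1, 3, 4, 5}, leaving only 2.
Block 6, plot 7: block 6 has {1, 2, 4, 5, 6, 7} and plot 7 has {1, 4, 5, 6, 7}, leaving only 3.
So block 6 reads: 4 7 2 5 6 1 3.

4 7 2 5 6 1 3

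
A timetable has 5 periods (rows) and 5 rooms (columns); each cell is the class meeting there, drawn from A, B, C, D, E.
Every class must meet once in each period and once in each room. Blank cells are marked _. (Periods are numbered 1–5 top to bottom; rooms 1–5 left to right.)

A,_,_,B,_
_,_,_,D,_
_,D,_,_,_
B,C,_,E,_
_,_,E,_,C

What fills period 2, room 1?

C

Period 1, room 2: period 1 has {A, B} and room 2 has {C, D}, leaving only E.
Period 1, room 5: period 1 has {A, B, E} and room 5 has {C}, leaving only D.
Period 1, room 3: period 1 has {A, B, D, E} and room 3 has {E}, leaving only C.
Period 4, room 5: period 4 has {B, C, E} and room 5 has {C, D}, leaving only A.
Period 4, room 3: period 4 has {A, B, C, E} and room 3 has {C, E}, leaving only D.
Period 5, room 1: period 5 has {C, E} and room 1 has {A, B}, leaving only D.
Period 5, room 4: period 5 has {C, D, E} and room 4 has {B, D, E}, leaving only A.
Period 3, room 4: period 3 has {D} and room 4 has {A, B, D, E}, leaving only C.
Period 3, room 1: period 3 has {C, D} and room 1 has {A, B, D}, leaving only E.
Period 2 already has {D} and room 1 already has {A, B, D, E}, so period 2, room 1 must be C.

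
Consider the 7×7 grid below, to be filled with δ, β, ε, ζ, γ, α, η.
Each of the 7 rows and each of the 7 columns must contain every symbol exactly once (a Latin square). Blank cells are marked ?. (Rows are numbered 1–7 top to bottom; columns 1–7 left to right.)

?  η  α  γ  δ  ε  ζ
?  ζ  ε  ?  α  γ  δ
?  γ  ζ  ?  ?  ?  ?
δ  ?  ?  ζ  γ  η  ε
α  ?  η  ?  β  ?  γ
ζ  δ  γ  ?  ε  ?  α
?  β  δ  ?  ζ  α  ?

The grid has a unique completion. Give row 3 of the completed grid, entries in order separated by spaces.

Row 3, column 5: row 3 has {ζ, γ} and column 5 has {δ, β, ε, ζ, γ, α}, leaving only η.
Row 3, column 7: row 3 has {ζ, γ, η} and column 7 has {δ, ε, ζ, γ, α}, leaving only β.
Row 3, column 1: row 3 has {β, ζ, γ, η} and column 1 has {δ, ζ, α}, leaving only ε.
Row 3, column 6: row 3 has {β, ε, ζ, γ, η} and column 6 has {ε, γ, α, η}, leaving only δ.
Row 3, column 4: row 3 has {δ, β, ε, ζ, γ, η} and column 4 has {ζ, γ}, leaving only α.
So row 3 reads: ε γ ζ α η δ β.

ε γ ζ α η δ β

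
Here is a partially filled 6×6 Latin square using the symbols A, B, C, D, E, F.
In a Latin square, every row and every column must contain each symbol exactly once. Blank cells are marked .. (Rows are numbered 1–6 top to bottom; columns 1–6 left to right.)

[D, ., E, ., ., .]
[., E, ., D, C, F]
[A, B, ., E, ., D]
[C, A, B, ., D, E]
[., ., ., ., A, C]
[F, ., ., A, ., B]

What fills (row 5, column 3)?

F

Row 1, column 6: row 1 has {D, E} and column 6 has {B, C, D, E, F}, leaving only A.
Row 2, column 1: row 2 has {C, D, E, F} and column 1 has {A, C, D, F}, leaving only B.
Row 2, column 3: row 2 has {B, C, D, E, F} and column 3 has {B, E}, leaving only A.
Row 3, column 5: row 3 has {A, B, D, E} and column 5 has {A, C, D}, leaving only F.
Row 1, column 5: row 1 has {A, D, E} and column 5 has {A, C, D, F}, leaving only B.
Row 3, column 3: row 3 has {A, B, D, E, F} and column 3 has {A, B, E}, leaving only C.
Row 4, column 4: row 4 has {A, B, C, D, E} and column 4 has {A, D, E}, leaving only F.
Row 1, column 4: row 1 has {A, B, D, E} and column 4 has {A, D, E, F}, leaving only C.
Row 1, column 2: row 1 has {A, B, C, D, E} and column 2 has {A, B, E}, leaving only F.
Row 5, column 1: row 5 has {A, C} and column 1 has {A, B, C, D, F}, leaving only E.
Row 5, column 2: row 5 has {A, C, E} and column 2 has {A, B, E, F}, leaving only D.
Row 5 already has {A, C, D, E} and column 3 already has {A, B, C, E}, so row 5, column 3 must be F.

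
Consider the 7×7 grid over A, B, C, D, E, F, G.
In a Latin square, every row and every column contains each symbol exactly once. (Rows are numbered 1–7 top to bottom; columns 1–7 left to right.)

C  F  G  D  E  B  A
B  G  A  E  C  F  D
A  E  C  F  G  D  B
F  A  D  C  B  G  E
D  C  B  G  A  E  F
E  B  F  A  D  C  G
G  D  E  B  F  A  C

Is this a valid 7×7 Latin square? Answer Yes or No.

Yes

Each row is a permutation of the 7 symbols, and so is each column.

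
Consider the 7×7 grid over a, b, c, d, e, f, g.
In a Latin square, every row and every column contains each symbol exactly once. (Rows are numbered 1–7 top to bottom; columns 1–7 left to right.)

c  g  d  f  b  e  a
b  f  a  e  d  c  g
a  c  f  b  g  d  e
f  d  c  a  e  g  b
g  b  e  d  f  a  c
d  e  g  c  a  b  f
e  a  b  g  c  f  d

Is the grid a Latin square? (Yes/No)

Yes

Each row is a permutation of the 7 symbols, and so is each column.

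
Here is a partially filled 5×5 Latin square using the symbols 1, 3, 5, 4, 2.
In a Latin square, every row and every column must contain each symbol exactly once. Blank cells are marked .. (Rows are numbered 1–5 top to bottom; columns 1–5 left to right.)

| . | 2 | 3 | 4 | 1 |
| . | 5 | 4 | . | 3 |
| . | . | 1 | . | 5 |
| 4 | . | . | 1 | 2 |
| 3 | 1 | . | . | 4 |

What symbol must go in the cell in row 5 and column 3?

2

Row 1, column 1: row 1 has {1, 3, 4, 2} and column 1 has {3, 4}, leaving only 5.
Row 2, column 4: row 2 has {3, 5, 4} and column 4 has {1, 4}, leaving only 2.
Row 2, column 1: row 2 has {3, 5, 4, 2} and column 1 has {3, 5, 4}, leaving only 1.
Row 3, column 1: row 3 has {1, 5} and column 1 has {1, 3, 5, 4}, leaving only 2.
Row 3, column 4: row 3 has {1, 5, 2} and column 4 has {1, 4, 2}, leaving only 3.
Row 3, column 2: row 3 has {1, 3, 5, 2} and column 2 has {1, 5, 2}, leaving only 4.
Row 4, column 2: row 4 has {1, 4, 2} and column 2 has {1, 5, 4, 2}, leaving only 3.
Row 4, column 3: row 4 has {1, 3, 4, 2} and column 3 has {1, 3, 4}, leaving only 5.
Row 5 already has {1, 3, 4} and column 3 already has {1, 3, 5, 4}, so row 5, column 3 must be 2.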